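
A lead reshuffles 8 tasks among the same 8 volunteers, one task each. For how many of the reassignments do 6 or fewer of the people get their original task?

40319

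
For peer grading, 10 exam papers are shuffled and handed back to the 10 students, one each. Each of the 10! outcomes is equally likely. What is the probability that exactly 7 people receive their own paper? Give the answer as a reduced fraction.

1/15120

Favorable outcomes: C(10,7)·!3 = 120·2 = 240.
Total outcomes: 10! = 3628800.
Probability = 240/3628800 = 1/15120.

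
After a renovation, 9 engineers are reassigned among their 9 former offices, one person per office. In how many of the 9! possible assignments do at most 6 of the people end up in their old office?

362843

Sum C(9,i)·!(9-i) for i = 0..6:
  i=0: C(9,0)·!9 = 1·133496 = 133496
  i=1: C(9,1)·!8 = 9·14833 = 133497
  i=2: C(9,2)·!7 = 36·1854 = 66744
  i=3: C(9,3)·!6 = 84·265 = 22260
  i=4: C(9,4)·!5 = 126·44 = 5544
  i=5: C(9,5)·!4 = 126·9 = 1134
  i=6: C(9,6)·!3 = 84·2 = 168
Total = 362843.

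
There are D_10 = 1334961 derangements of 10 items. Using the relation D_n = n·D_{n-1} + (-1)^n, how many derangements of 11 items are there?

D_11 = 11·1334961 - 1 = 14684570.

14684570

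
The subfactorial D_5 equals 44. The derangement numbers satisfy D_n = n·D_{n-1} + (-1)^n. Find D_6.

265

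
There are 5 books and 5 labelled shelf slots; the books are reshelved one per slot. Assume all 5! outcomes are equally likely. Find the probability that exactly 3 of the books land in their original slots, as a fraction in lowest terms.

Favorable outcomes: C(5,3)·!2 = 10·1 = 10.
Total outcomes: 5! = 120.
Probability = 10/120 = 1/12.

1/12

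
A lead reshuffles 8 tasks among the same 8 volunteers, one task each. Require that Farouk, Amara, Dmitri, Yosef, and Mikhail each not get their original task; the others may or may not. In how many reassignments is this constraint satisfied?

Inclusion-exclusion on the 5 forbidden self-matches:
Σ_{j=0}^{5} (-1)^j C(5,j)(8-j)!
= C(5,0)·8! - C(5,1)·7! + C(5,2)·6! - C(5,3)·5! + C(5,4)·4! - C(5,5)·3!
= 40320 - 25200 + 7200 - 1200 + 120 - 6
= 21234

21234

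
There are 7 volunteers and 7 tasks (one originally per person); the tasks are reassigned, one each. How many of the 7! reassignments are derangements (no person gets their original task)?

Recurrence: !7 = 6·(!6 + !5).
!7 = 6·(265 + 44) = 6·309 = 1854

1854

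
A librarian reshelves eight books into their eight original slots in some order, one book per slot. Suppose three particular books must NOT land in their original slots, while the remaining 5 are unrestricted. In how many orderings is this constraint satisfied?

Inclusion-exclusion on the 3 forbidden self-matches:
Σ_{j=0}^{3} (-1)^j C(3,j)(8-j)!
= C(3,0)·8! - C(3,1)·7! + C(3,2)·6! - C(3,3)·5!
= 40320 - 15120 + 2160 - 120
= 27240

27240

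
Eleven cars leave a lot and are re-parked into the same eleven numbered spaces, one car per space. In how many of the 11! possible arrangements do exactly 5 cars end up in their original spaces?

Choose which 5 of the 11 are fixed: C(11,5) = 462.
The remaining 6 must be deranged: !6 = 265.
Total: 462 × 265 = 122430.

122430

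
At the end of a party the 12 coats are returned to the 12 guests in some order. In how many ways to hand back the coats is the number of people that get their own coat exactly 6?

244860

Choose which 6 of the 12 are fixed: C(12,6) = 924.
The remaining 6 must be deranged: !6 = 265.
Total: 924 × 265 = 244860.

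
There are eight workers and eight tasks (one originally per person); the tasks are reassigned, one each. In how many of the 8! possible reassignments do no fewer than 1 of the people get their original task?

25487

Sum C(8,i)·!(8-i) for i = 1..8:
  i=1: C(8,1)·!7 = 8·1854 = 14832
  i=2: C(8,2)·!6 = 28·265 = 7420
  i=3: C(8,3)·!5 = 56·44 = 2464
  i=4: C(8,4)·!4 = 70·9 = 630
  i=5: C(8,5)·!3 = 56·2 = 112
  i=6: C(8,6)·!2 = 28·1 = 28
  i=7: C(8,7)·!1 = 8·0 = 0
  i=8: C(8,8)·!0 = 1·1 = 1
Total = 25487.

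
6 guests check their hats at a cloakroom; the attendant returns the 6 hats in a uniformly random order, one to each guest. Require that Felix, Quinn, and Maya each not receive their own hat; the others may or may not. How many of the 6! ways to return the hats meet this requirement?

426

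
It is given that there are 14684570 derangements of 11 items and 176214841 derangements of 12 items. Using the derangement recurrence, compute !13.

!13 = (13-1)·(!12 + !11) = 12·(176214841 + 14684570) = 12·190899411 = 2290792932.

2290792932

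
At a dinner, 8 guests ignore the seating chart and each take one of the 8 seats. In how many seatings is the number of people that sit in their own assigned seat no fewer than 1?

25487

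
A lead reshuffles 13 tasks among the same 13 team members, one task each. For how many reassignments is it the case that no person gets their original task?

2290792932

Recurrence: !13 = 12·(!12 + !11).
!13 = 12·(176214841 + 14684570) = 12·190899411 = 2290792932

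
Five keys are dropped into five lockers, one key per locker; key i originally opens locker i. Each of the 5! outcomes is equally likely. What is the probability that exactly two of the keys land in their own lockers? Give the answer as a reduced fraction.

1/6

Favorable outcomes: C(5,2)·!3 = 10·2 = 20.
Total outcomes: 5! = 120.
Probability = 20/120 = 1/6.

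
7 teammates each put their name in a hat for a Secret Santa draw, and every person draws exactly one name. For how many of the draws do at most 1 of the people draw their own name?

# with exactly i fixed is C(7,i)·!(7-i); sum over i=0..1:
  i=0: C(7,0)·!7 = 1·1854 = 1854
  i=1: C(7,1)·!6 = 7·265 = 1855
Total = 3709.

3709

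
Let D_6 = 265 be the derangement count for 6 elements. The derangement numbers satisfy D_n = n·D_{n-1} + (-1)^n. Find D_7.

1854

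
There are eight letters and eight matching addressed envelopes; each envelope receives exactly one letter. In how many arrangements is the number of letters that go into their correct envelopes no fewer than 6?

# with exactly i fixed is C(8,i)·!(8-i); sum over i=6..8:
  i=6: C(8,6)·!2 = 28·1 = 28
  i=7: C(8,7)·!1 = 8·0 = 0
  i=8: C(8,8)·!0 = 1·1 = 1
Total = 29.

29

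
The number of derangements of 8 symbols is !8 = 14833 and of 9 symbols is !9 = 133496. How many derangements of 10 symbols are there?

!10 = (10-1)·(!9 + !8) = 9·(133496 + 14833) = 9·148329 = 1334961.

1334961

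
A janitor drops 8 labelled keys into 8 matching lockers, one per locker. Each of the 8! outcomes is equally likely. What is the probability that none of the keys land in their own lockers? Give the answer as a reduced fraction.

2119/5760

Favorable outcomes: !8 = 14833.
Total outcomes: 8! = 40320.
Probability = 14833/40320 = 2119/5760.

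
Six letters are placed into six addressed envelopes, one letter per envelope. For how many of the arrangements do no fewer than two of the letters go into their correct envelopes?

# with exactly i fixed is C(6,i)·!(6-i); sum over i=2..6:
  i=2: C(6,2)·!4 = 15·9 = 135
  i=3: C(6,3)·!3 = 20·2 = 40
  i=4: C(6,4)·!2 = 15·1 = 15
  i=5: C(6,5)·!1 = 6·0 = 0
  i=6: C(6,6)·!0 = 1·1 = 1
Total = 191.

191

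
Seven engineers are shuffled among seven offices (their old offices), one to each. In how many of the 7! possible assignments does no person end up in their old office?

1854

!7 is the nearest integer to 7!/e.
7! = 5040, and 5040/e ≈ 1854.11, so !7 = 1854.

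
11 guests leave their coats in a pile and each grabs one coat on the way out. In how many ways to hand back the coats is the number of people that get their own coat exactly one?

14684571

Pick the single fixed position: C(11,1) = 11 ways.
The remaining 10 must be deranged: !10 = 1334961.
Total: 11 × 1334961 = 14684571.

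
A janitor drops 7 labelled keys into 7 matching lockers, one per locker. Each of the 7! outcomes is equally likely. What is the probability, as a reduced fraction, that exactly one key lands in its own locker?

53/144

Favorable outcomes: C(7,1)·!6 = 7·265 = 1855.
Total outcomes: 7! = 5040.
Probability = 1855/5040 = 53/144.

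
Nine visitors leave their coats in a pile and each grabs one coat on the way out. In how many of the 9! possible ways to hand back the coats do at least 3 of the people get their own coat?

29143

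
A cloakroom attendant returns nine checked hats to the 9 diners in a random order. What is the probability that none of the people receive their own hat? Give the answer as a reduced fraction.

Favorable outcomes: !9 = 133496.
Total outcomes: 9! = 362880.
Probability = 133496/362880 = 16687/45360.

16687/45360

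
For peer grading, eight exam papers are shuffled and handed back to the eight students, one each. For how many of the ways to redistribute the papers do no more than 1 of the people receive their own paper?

29665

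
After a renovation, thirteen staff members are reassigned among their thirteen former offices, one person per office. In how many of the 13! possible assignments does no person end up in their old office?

The number of derangements of 13 is !13 = Σ_{k=0}^{13} (-1)^k·13!/k!
= 13! - 13!/1! + 13!/2! - 13!/3! + 13!/4! - 13!/5! + 13!/6! - 13!/7! + 13!/8! - 13!/9! + 13!/10! - 13!/11! + 13!/12! - 13!/13!
= 6227020800 - 6227020800 + 3113510400 - 1037836800 + 259459200 - 51891840 + 8648640 - 1235520 + 154440 - 17160 + 1716 - 156 + 13 - 1
= 2290792932

2290792932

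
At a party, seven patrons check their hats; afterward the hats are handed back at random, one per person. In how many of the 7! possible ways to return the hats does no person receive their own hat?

1854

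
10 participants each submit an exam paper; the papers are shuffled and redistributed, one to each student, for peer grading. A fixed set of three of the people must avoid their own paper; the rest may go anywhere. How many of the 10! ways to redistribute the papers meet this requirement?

Inclusion-exclusion on the 3 forbidden self-matches:
Σ_{j=0}^{3} (-1)^j C(3,j)(10-j)!
= C(3,0)·10! - C(3,1)·9! + C(3,2)·8! - C(3,3)·7!
= 3628800 - 1088640 + 120960 - 5040
= 2656080

2656080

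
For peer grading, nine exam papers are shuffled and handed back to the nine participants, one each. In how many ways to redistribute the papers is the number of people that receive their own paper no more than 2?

# with exactly i fixed is C(9,i)·!(9-i); sum over i=0..2:
  i=0: C(9,0)·!9 = 1·133496 = 133496
  i=1: C(9,1)·!8 = 9·14833 = 133497
  i=2: C(9,2)·!7 = 36·1854 = 66744
Total = 333737.

333737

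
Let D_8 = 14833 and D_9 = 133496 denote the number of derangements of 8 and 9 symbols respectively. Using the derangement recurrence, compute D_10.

1334961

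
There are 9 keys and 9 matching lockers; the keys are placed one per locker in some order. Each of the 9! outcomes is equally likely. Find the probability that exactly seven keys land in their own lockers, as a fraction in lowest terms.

Favorable outcomes: C(9,7)·!2 = 36·1 = 36.
Total outcomes: 9! = 362880.
Probability = 36/362880 = 1/10080.

1/10080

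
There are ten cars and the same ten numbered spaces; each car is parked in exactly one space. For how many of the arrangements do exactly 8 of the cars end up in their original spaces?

45

Choose which 8 of the 10 are fixed: C(10,8) = 45.
The remaining 2 must be deranged: !2 = 1.
Total: 45 × 1 = 45.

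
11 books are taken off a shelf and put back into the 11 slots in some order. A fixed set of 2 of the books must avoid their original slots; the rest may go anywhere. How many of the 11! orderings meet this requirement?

33022080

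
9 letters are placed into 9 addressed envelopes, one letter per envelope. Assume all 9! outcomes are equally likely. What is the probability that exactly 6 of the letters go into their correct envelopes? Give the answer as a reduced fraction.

Favorable outcomes: C(9,6)·!3 = 84·2 = 168.
Total outcomes: 9! = 362880.
Probability = 168/362880 = 1/2160.

1/2160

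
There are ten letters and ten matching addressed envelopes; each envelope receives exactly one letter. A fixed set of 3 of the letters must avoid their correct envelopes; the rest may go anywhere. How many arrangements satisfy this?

2656080

Inclusion-exclusion on the 3 forbidden self-matches:
Σ_{j=0}^{3} (-1)^j C(3,j)(10-j)!
= C(3,0)·10! - C(3,1)·9! + C(3,2)·8! - C(3,3)·7!
= 3628800 - 1088640 + 120960 - 5040
= 2656080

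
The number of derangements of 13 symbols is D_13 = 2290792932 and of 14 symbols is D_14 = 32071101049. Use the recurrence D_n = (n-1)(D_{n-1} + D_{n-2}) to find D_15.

D_15 = (15-1)·(D_14 + D_13) = 14·(32071101049 + 2290792932) = 14·34361893981 = 481066515734.

481066515734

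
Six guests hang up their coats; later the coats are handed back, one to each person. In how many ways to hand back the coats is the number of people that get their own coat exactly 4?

15

Choose which 4 of the 6 are fixed: C(6,4) = 15.
The other 2 form a derangement: !2 = 1.
Total: 15 × 1 = 15.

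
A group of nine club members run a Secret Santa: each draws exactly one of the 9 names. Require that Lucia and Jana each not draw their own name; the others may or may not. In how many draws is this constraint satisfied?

287280

Inclusion-exclusion on the 2 forbidden self-matches:
Σ_{j=0}^{2} (-1)^j C(2,j)(9-j)!
= C(2,0)·9! - C(2,1)·8! + C(2,2)·7!
= 362880 - 80640 + 5040
= 287280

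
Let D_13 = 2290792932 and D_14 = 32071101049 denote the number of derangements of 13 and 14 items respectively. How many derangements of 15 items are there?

481066515734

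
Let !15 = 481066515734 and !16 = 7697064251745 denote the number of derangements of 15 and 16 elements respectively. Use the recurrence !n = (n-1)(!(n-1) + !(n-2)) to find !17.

!17 = (17-1)·(!16 + !15) = 16·(7697064251745 + 481066515734) = 16·8178130767479 = 130850092279664.

130850092279664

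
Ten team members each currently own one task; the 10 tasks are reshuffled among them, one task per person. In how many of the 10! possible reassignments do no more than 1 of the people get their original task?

Sum C(10,i)·!(10-i) for i = 0..1:
  i=0: C(10,0)·!10 = 1·1334961 = 1334961
  i=1: C(10,1)·!9 = 10·133496 = 1334960
Total = 2669921.

2669921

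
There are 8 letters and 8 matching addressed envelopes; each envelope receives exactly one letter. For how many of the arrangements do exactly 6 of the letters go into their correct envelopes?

28

Choose which 6 of the 8 are fixed: C(8,6) = 28.
The remaining 2 must be deranged: !2 = 1.
Total: 28 × 1 = 28.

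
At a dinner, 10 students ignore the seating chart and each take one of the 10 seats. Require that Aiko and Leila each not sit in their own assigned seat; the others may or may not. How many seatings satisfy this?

2943360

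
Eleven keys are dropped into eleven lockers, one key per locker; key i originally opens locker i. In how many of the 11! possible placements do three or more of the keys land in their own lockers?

3205379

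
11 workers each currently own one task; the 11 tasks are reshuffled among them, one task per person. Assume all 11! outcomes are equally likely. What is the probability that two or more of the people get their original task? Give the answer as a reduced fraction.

10547659/39916800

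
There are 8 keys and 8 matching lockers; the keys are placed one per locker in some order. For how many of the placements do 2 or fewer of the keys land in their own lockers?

37085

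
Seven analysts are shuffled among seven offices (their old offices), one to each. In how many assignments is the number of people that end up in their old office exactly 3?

Choose which 3 of the 7 are fixed: C(7,3) = 35.
The other 4 form a derangement: !4 = 9.
Total: 35 × 9 = 315.

315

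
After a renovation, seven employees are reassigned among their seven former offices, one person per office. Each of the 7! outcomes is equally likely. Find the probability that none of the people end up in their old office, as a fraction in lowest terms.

Favorable outcomes: !7 = 1854.
Total outcomes: 7! = 5040.
Probability = 1854/5040 = 103/280.

103/280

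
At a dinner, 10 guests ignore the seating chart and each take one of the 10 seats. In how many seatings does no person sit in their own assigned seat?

By inclusion-exclusion, !10 = Σ (-1)^k · 10!/k! for k=0..10
= 10! - 10!/1! + 10!/2! - 10!/3! + 10!/4! - 10!/5! + 10!/6! - 10!/7! + 10!/8! - 10!/9! + 10!/10!
= 3628800 - 3628800 + 1814400 - 604800 + 151200 - 30240 + 5040 - 720 + 90 - 10 + 1
= 1334961

1334961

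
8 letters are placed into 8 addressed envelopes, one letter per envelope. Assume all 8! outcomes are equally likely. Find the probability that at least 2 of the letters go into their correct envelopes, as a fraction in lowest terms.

2131/8064

Favorable outcomes: Σ_{i≥2} C(8,i)·!(8-i) = 28·265 + 56·44 + 70·9 + 56·2 + 28·1 + 8·0 + 1·1 = 10655.
Total outcomes: 8! = 40320.
Probability = 10655/40320 = 2131/8064.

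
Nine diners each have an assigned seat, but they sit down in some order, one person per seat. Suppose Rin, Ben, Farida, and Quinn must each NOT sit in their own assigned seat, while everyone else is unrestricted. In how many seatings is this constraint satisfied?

Let A_j be the event that the j-th constrained one is fixed. By inclusion-exclusion over the 4 events:
Σ_{j=0}^{4} (-1)^j C(4,j)(9-j)!
= C(4,0)·9! - C(4,1)·8! + C(4,2)·7! - C(4,3)·6! + C(4,4)·5!
= 362880 - 161280 + 30240 - 2880 + 120
= 229080

229080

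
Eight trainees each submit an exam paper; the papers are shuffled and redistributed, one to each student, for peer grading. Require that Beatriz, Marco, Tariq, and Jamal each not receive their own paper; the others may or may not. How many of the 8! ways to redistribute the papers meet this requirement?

24024

Inclusion-exclusion on the 4 forbidden self-matches:
Σ_{j=0}^{4} (-1)^j C(4,j)(8-j)!
= C(4,0)·8! - C(4,1)·7! + C(4,2)·6! - C(4,3)·5! + C(4,4)·4!
= 40320 - 20160 + 4320 - 480 + 24
= 24024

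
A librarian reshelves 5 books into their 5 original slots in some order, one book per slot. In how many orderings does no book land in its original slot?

44

The number of derangements of 5 is !5 = Σ_{k=0}^{5} (-1)^k·5!/k!
= 5! - 5!/1! + 5!/2! - 5!/3! + 5!/4! - 5!/5!
= 120 - 120 + 60 - 20 + 5 - 1
= 44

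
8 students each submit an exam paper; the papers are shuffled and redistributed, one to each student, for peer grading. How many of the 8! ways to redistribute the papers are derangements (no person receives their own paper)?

14833

The subfactorial !8 = [8!/e] (nearest integer).
8! = 40320, and 40320/e ≈ 14832.90, so !8 = 14833.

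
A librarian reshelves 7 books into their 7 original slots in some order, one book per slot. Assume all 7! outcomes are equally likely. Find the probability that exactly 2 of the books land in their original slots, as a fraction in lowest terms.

Favorable outcomes: C(7,2)·!5 = 21·44 = 924.
Total outcomes: 7! = 5040.
Probability = 924/5040 = 11/60.

11/60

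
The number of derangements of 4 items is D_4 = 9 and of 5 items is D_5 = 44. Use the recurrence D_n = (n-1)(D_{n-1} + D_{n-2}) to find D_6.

265

D_6 = (6-1)·(D_5 + D_4) = 5·(44 + 9) = 5·53 = 265.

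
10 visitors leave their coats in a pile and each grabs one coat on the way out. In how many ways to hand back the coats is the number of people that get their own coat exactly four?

Pick the 4 fixed positions: C(10,4) = 210 ways.
The remaining 6 must be deranged: !6 = 265.
Total: 210 × 265 = 55650.

55650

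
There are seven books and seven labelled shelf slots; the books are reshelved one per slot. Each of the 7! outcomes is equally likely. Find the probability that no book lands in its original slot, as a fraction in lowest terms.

Favorable outcomes: !7 = 1854.
Total outcomes: 7! = 5040.
Probability = 1854/5040 = 103/280.

103/280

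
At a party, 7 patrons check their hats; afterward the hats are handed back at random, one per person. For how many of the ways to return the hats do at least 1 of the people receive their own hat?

Sum C(7,i)·!(7-i) for i = 1..7:
  i=1: C(7,1)·!6 = 7·265 = 1855
  i=2: C(7,2)·!5 = 21·44 = 924
  i=3: C(7,3)·!4 = 35·9 = 315
  i=4: C(7,4)·!3 = 35·2 = 70
  i=5: C(7,5)·!2 = 21·1 = 21
  i=6: C(7,6)·!1 = 7·0 = 0
  i=7: C(7,7)·!0 = 1·1 = 1
Total = 3186.

3186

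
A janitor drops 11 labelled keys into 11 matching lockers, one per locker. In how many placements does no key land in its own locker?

14684570

Use !n = n·!(n-1) + (-1)^n.
!11 = 11·1334961 - 1 = 14684570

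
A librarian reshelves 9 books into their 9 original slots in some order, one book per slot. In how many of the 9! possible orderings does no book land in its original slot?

133496

The number of derangements of 9 is !9 = Σ_{k=0}^{9} (-1)^k·9!/k!
= 9! - 9!/1! + 9!/2! - 9!/3! + 9!/4! - 9!/5! + 9!/6! - 9!/7! + 9!/8! - 9!/9!
= 362880 - 362880 + 181440 - 60480 + 15120 - 3024 + 504 - 72 + 9 - 1
= 133496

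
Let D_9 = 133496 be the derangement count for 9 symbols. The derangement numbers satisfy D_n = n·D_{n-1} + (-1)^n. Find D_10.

1334961

D_10 = 10·133496 + 1 = 1334961.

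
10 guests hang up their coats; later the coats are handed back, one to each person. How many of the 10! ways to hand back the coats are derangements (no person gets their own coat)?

1334961

The number of derangements of 10 is !10 = Σ_{k=0}^{10} (-1)^k·10!/k!
= 10! - 10!/1! + 10!/2! - 10!/3! + 10!/4! - 10!/5! + 10!/6! - 10!/7! + 10!/8! - 10!/9! + 10!/10!
= 3628800 - 3628800 + 1814400 - 604800 + 151200 - 30240 + 5040 - 720 + 90 - 10 + 1
= 1334961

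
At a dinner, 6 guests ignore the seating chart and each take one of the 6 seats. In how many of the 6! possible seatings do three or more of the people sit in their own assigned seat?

56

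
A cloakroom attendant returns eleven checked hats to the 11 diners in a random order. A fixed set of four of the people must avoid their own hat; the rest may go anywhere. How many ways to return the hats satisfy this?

Let A_j be the event that the j-th constrained one is fixed. By inclusion-exclusion over the 4 events:
Σ_{j=0}^{4} (-1)^j C(4,j)(11-j)!
= C(4,0)·11! - C(4,1)·10! + C(4,2)·9! - C(4,3)·8! + C(4,4)·7!
= 39916800 - 14515200 + 2177280 - 161280 + 5040
= 27422640

27422640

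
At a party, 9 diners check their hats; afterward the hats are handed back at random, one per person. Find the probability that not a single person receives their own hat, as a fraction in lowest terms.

16687/45360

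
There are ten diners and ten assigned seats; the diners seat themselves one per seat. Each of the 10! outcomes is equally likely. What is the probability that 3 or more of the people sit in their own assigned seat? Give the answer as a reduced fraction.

145697/1814400

Favorable outcomes: Σ_{i≥3} C(10,i)·!(10-i) = 120·1854 + 210·265 + 252·44 + 210·9 + 120·2 + 45·1 + 10·0 + 1·1 = 291394.
Total outcomes: 10! = 3628800.
Probability = 291394/3628800 = 145697/1814400.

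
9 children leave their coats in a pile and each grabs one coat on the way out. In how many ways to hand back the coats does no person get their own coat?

Use !n = (n-1)(!(n-1) + !(n-2)).
!9 = 8·(14833 + 1854) = 8·16687 = 133496

133496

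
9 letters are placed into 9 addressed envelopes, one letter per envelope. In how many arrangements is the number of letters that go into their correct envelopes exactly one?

133497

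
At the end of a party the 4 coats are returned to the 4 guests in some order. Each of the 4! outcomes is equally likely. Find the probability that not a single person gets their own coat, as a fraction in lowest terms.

3/8

Favorable outcomes: !4 = 9.
Total outcomes: 4! = 24.
Probability = 9/24 = 3/8.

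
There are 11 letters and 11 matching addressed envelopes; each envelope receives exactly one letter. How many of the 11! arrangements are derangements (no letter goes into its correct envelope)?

!11 = 11! · Σ_{k=0}^{11} (-1)^k/k!
= 11! - 11!/1! + 11!/2! - 11!/3! + 11!/4! - 11!/5! + 11!/6! - 11!/7! + 11!/8! - 11!/9! + 11!/10! - 11!/11!
= 39916800 - 39916800 + 19958400 - 6652800 + 1663200 - 332640 + 55440 - 7920 + 990 - 110 + 11 - 1
= 14684570

14684570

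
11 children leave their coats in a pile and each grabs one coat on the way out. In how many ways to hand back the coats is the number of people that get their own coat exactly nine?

Choose which 9 of the 11 are fixed: C(11,9) = 55.
The remaining 2 must be deranged: !2 = 1.
Total: 55 × 1 = 55.

55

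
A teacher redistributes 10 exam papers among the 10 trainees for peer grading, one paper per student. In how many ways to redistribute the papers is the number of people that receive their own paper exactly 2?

Pick the 2 fixed positions: C(10,2) = 45 ways.
The remaining 8 must be deranged: !8 = 14833.
Total: 45 × 14833 = 667485.

667485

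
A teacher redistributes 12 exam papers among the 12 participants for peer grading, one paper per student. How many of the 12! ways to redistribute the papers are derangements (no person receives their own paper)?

176214841

!12 = 12! · Σ_{k=0}^{12} (-1)^k/k!
= 12! - 12!/1! + 12!/2! - 12!/3! + 12!/4! - 12!/5! + 12!/6! - 12!/7! + 12!/8! - 12!/9! + 12!/10! - 12!/11! + 12!/12!
= 479001600 - 479001600 + 239500800 - 79833600 + 19958400 - 3991680 + 665280 - 95040 + 11880 - 1320 + 132 - 12 + 1
= 176214841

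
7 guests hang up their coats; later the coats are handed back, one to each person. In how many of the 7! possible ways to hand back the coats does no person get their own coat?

Recurrence: !7 = 7·!6 + (-1)^7.
!7 = 7·265 - 1 = 1854

1854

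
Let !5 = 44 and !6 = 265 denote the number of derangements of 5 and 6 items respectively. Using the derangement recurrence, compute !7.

!7 = (7-1)·(!6 + !5) = 6·(265 + 44) = 6·309 = 1854.

1854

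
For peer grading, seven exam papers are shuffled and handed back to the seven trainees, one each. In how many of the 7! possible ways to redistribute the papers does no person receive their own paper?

1854

By inclusion-exclusion, !7 = Σ (-1)^k · 7!/k! for k=0..7
= 7! - 7!/1! + 7!/2! - 7!/3! + 7!/4! - 7!/5! + 7!/6! - 7!/7!
= 5040 - 5040 + 2520 - 840 + 210 - 42 + 7 - 1
= 1854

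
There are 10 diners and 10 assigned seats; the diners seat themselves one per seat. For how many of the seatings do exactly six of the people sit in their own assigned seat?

Pick the 6 fixed positions: C(10,6) = 210 ways.
The other 4 form a derangement: !4 = 9.
Total: 210 × 9 = 1890.

1890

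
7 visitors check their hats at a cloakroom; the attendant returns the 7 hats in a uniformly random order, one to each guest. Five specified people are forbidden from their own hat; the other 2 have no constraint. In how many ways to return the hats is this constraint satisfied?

2428

Inclusion-exclusion on the 5 forbidden self-matches:
Σ_{j=0}^{5} (-1)^j C(5,j)(7-j)!
= C(5,0)·7! - C(5,1)·6! + C(5,2)·5! - C(5,3)·4! + C(5,4)·3! - C(5,5)·2!
= 5040 - 3600 + 1200 - 240 + 30 - 2
= 2428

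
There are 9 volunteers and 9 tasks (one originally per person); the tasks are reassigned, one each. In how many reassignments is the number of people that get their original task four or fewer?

# with exactly i fixed is C(9,i)·!(9-i); sum over i=0..4:
  i=0: C(9,0)·!9 = 1·133496 = 133496
  i=1: C(9,1)·!8 = 9·14833 = 133497
  i=2: C(9,2)·!7 = 36·1854 = 66744
  i=3: C(9,3)·!6 = 84·265 = 22260
  i=4: C(9,4)·!5 = 126·44 = 5544
Total = 361541.

361541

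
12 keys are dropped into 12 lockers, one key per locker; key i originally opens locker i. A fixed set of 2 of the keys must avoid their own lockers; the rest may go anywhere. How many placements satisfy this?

402796800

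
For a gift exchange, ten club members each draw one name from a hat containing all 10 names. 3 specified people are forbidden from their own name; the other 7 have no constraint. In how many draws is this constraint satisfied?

2656080

Let A_j be the event that the j-th constrained one is fixed. By inclusion-exclusion over the 3 events:
Σ_{j=0}^{3} (-1)^j C(3,j)(10-j)!
= C(3,0)·10! - C(3,1)·9! + C(3,2)·8! - C(3,3)·7!
= 3628800 - 1088640 + 120960 - 5040
= 2656080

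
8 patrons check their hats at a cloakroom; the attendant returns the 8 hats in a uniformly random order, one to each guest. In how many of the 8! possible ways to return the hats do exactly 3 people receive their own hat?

Choose which 3 of the 8 are fixed: C(8,3) = 56.
The remaining 5 must be deranged: !5 = 44.
Total: 56 × 44 = 2464.

2464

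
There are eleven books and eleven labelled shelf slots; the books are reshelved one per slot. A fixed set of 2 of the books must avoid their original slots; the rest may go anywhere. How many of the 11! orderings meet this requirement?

33022080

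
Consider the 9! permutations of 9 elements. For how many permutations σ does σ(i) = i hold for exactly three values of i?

Choose which 3 of the 9 are fixed: C(9,3) = 84.
The other 6 form a derangement: !6 = 265.
Total: 84 × 265 = 22260.

22260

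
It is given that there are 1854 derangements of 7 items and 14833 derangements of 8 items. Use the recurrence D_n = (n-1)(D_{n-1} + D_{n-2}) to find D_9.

D_9 = (9-1)·(D_8 + D_7) = 8·(14833 + 1854) = 8·16687 = 133496.

133496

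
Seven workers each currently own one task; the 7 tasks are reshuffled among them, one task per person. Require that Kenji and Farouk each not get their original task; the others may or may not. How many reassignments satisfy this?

Inclusion-exclusion on the 2 forbidden self-matches:
Σ_{j=0}^{2} (-1)^j C(2,j)(7-j)!
= C(2,0)·7! - C(2,1)·6! + C(2,2)·5!
= 5040 - 1440 + 120
= 3720

3720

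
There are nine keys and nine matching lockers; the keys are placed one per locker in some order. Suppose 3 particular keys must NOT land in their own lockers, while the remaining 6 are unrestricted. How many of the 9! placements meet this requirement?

Inclusion-exclusion on the 3 forbidden self-matches:
Σ_{j=0}^{3} (-1)^j C(3,j)(9-j)!
= C(3,0)·9! - C(3,1)·8! + C(3,2)·7! - C(3,3)·6!
= 362880 - 120960 + 15120 - 720
= 256320

256320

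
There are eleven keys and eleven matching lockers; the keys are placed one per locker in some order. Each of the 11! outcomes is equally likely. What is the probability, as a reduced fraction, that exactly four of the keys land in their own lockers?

Favorable outcomes: C(11,4)·!7 = 330·1854 = 611820.
Total outcomes: 11! = 39916800.
Probability = 611820/39916800 = 103/6720.

103/6720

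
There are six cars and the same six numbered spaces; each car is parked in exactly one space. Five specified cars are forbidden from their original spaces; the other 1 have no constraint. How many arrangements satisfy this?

309

Let A_j be the event that the j-th constrained one is fixed. By inclusion-exclusion over the 5 events:
Σ_{j=0}^{5} (-1)^j C(5,j)(6-j)!
= C(5,0)·6! - C(5,1)·5! + C(5,2)·4! - C(5,3)·3! + C(5,4)·2! - C(5,5)·1!
= 720 - 600 + 240 - 60 + 10 - 1
= 309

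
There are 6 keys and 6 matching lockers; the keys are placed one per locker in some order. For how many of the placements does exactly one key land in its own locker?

264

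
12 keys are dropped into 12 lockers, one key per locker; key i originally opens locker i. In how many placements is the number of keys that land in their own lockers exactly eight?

4455

Pick the 8 fixed positions: C(12,8) = 495 ways.
The remaining 4 must be deranged: !4 = 9.
Total: 495 × 9 = 4455.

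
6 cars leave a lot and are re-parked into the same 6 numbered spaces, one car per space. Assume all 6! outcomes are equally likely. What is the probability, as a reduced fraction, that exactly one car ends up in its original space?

Favorable outcomes: C(6,1)·!5 = 6·44 = 264.
Total outcomes: 6! = 720.
Probability = 264/720 = 11/30.

11/30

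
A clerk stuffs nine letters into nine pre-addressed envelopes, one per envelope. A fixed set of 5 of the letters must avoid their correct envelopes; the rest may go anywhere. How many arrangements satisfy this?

205056

Inclusion-exclusion on the 5 forbidden self-matches:
Σ_{j=0}^{5} (-1)^j C(5,j)(9-j)!
= C(5,0)·9! - C(5,1)·8! + C(5,2)·7! - C(5,3)·6! + C(5,4)·5! - C(5,5)·4!
= 362880 - 201600 + 50400 - 7200 + 600 - 24
= 205056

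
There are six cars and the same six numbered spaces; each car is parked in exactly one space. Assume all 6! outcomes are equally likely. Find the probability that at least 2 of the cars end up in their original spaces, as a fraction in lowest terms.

191/720

Favorable outcomes: Σ_{i≥2} C(6,i)·!(6-i) = 15·9 + 20·2 + 15·1 + 6·0 + 1·1 = 191.
Total outcomes: 6! = 720.
Probability = 191/720 = 191/720.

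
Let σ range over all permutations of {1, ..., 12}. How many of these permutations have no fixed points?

176214841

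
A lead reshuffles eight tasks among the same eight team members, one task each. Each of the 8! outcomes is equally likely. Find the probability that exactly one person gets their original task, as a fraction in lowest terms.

Favorable outcomes: C(8,1)·!7 = 8·1854 = 14832.
Total outcomes: 8! = 40320.
Probability = 14832/40320 = 103/280.

103/280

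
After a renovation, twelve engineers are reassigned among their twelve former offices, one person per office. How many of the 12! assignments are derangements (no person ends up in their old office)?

The number of derangements of 12 is !12 = Σ_{k=0}^{12} (-1)^k·12!/k!
= 12! - 12!/1! + 12!/2! - 12!/3! + 12!/4! - 12!/5! + 12!/6! - 12!/7! + 12!/8! - 12!/9! + 12!/10! - 12!/11! + 12!/12!
= 479001600 - 479001600 + 239500800 - 79833600 + 19958400 - 3991680 + 665280 - 95040 + 11880 - 1320 + 132 - 12 + 1
= 176214841

176214841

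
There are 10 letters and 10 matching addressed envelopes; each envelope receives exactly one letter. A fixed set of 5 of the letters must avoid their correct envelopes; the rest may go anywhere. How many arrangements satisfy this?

2170680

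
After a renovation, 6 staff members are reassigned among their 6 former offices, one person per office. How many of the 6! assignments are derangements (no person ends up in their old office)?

265

Recurrence: !6 = 5·(!5 + !4).
!6 = 5·(44 + 9) = 5·53 = 265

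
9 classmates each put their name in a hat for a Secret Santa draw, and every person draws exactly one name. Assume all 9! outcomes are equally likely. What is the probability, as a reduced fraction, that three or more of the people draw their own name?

Favorable outcomes: Σ_{i≥3} C(9,i)·!(9-i) = 84·265 + 126·44 + 126·9 + 84·2 + 36·1 + 9·0 + 1·1 = 29143.
Total outcomes: 9! = 362880.
Probability = 29143/362880 = 29143/362880.

29143/362880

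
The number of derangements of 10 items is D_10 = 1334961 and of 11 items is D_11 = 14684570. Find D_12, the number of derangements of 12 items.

D_12 = (12-1)·(D_11 + D_10) = 11·(14684570 + 1334961) = 11·16019531 = 176214841.

176214841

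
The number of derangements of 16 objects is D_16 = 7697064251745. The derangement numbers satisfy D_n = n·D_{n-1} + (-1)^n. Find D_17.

D_17 = 17·7697064251745 - 1 = 130850092279664.

130850092279664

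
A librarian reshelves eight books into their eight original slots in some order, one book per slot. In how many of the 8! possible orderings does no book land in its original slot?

14833

The subfactorial !8 = [8!/e] (nearest integer).
8! = 40320, and 40320/e ≈ 14832.90, so !8 = 14833.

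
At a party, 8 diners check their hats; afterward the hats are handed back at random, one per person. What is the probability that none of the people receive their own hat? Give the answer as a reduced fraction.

2119/5760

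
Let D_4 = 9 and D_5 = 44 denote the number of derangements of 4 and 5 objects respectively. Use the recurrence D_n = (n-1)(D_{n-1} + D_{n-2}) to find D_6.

D_6 = (6-1)·(D_5 + D_4) = 5·(44 + 9) = 5·53 = 265.

265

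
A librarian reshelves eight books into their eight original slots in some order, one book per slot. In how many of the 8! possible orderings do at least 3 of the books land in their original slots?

3235

Sum C(8,i)·!(8-i) for i = 3..8:
  i=3: C(8,3)·!5 = 56·44 = 2464
  i=4: C(8,4)·!4 = 70·9 = 630
  i=5: C(8,5)·!3 = 56·2 = 112
  i=6: C(8,6)·!2 = 28·1 = 28
  i=7: C(8,7)·!1 = 8·0 = 0
  i=8: C(8,8)·!0 = 1·1 = 1
Total = 3235.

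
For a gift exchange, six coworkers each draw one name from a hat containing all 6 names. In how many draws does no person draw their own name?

265

The subfactorial !6 = [6!/e] (nearest integer).
6! = 720, and 720/e ≈ 264.87, so !6 = 265.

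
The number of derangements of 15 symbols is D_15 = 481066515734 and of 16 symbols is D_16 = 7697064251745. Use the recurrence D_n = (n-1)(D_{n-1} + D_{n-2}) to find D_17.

D_17 = (17-1)·(D_16 + D_15) = 16·(7697064251745 + 481066515734) = 16·8178130767479 = 130850092279664.

130850092279664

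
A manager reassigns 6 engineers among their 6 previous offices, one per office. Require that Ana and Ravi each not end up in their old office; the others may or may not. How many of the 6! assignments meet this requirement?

504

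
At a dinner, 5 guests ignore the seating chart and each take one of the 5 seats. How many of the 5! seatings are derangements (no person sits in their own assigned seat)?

Recurrence: !5 = 5·!4 + (-1)^5.
!5 = 5·9 - 1 = 44

44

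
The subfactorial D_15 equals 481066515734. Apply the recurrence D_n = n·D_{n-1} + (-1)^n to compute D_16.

7697064251745

D_16 = 16·481066515734 + 1 = 7697064251745.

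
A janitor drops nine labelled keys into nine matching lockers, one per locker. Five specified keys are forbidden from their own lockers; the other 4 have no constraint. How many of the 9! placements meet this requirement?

205056

Inclusion-exclusion on the 5 forbidden self-matches:
Σ_{j=0}^{5} (-1)^j C(5,j)(9-j)!
= C(5,0)·9! - C(5,1)·8! + C(5,2)·7! - C(5,3)·6! + C(5,4)·5! - C(5,5)·4!
= 362880 - 201600 + 50400 - 7200 + 600 - 24
= 205056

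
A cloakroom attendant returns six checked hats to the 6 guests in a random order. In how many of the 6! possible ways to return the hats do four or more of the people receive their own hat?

16

# with exactly i fixed is C(6,i)·!(6-i); sum over i=4..6:
  i=4: C(6,4)·!2 = 15·1 = 15
  i=5: C(6,5)·!1 = 6·0 = 0
  i=6: C(6,6)·!0 = 1·1 = 1
Total = 16.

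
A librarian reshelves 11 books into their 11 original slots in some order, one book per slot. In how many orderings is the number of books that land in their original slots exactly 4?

611820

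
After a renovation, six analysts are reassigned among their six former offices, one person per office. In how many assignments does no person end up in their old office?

265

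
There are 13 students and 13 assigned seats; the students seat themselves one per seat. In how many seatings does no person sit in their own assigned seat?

2290792932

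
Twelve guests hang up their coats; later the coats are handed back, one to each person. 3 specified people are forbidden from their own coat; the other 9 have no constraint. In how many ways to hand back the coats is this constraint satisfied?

Inclusion-exclusion on the 3 forbidden self-matches:
Σ_{j=0}^{3} (-1)^j C(3,j)(12-j)!
= C(3,0)·12! - C(3,1)·11! + C(3,2)·10! - C(3,3)·9!
= 479001600 - 119750400 + 10886400 - 362880
= 369774720

369774720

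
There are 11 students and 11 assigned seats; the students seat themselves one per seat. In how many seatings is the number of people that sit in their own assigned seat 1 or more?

Sum C(11,i)·!(11-i) for i = 1..11:
  i=1: C(11,1)·!10 = 11·1334961 = 14684571
  i=2: C(11,2)·!9 = 55·133496 = 7342280
  i=3: C(11,3)·!8 = 165·14833 = 2447445
  i=4: C(11,4)·!7 = 330·1854 = 611820
  i=5: C(11,5)·!6 = 462·265 = 122430
  i=6: C(11,6)·!5 = 462·44 = 20328
  i=7: C(11,7)·!4 = 330·9 = 2970
  i=8: C(11,8)·!3 = 165·2 = 330
  i=9: C(11,9)·!2 = 55·1 = 55
  i=10: C(11,10)·!1 = 11·0 = 0
  i=11: C(11,11)·!0 = 1·1 = 1
Total = 25232230.

25232230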